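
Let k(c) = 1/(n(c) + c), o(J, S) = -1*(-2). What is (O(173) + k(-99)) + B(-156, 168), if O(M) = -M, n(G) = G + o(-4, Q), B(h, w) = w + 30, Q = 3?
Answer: 4899/196 ≈ 24.995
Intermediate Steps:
o(J, S) = 2
B(h, w) = 30 + w
n(G) = 2 + G (n(G) = G + 2 = 2 + G)
k(c) = 1/(2 + 2*c) (k(c) = 1/((2 + c) + c) = 1/(2 + 2*c))
(O(173) + k(-99)) + B(-156, 168) = (-1*173 + 1/(2*(1 - 99))) + (30 + 168) = (-173 + (1/2)/(-98)) + 198 = (-173 + (1/2)*(-1/98)) + 198 = (-173 - 1/196) + 198 = -33909/196 + 198 = 4899/196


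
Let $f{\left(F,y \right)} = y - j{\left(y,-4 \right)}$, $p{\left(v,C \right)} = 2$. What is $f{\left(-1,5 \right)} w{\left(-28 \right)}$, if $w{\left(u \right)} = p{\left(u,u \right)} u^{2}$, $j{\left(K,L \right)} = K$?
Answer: $0$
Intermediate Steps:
$f{\left(F,y \right)} = 0$ ($f{\left(F,y \right)} = y - y = 0$)
$w{\left(u \right)} = 2 u^{2}$
$f{\left(-1,5 \right)} w{\left(-28 \right)} = 0 \cdot 2 \left(-28\right)^{2} = 0 \cdot 2 \cdot 784 = 0 \cdot 1568 = 0$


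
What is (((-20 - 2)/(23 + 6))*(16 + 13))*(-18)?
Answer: 396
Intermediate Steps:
(((-20 - 2)/(23 + 6))*(16 + 13))*(-18) = (-22/29*29)*(-18) = (-22*1/29*29)*(-18) = -22/29*29*(-18) = -22*(-18) = 396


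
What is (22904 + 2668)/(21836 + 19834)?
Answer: 4262/6945 ≈ 0.61368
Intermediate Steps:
(22904 + 2668)/(21836 + 19834) = 25572/41670 = 25572*(1/41670) = 4262/6945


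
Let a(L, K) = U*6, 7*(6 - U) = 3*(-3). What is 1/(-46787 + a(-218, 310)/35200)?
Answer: -123200/5764158247 ≈ -2.1373e-5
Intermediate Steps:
U = 51/7 (U = 6 - 3*(-3)/7 = 6 - ⅐*(-9) = 6 + 9/7 = 51/7 ≈ 7.2857)
a(L, K) = 306/7 (a(L, K) = (51/7)*6 = 306/7)
1/(-46787 + a(-218, 310)/35200) = 1/(-46787 + (306/7)/35200) = 1/(-46787 + (306/7)*(1/35200)) = 1/(-46787 + 153/123200) = 1/(-5764158247/123200) = -123200/5764158247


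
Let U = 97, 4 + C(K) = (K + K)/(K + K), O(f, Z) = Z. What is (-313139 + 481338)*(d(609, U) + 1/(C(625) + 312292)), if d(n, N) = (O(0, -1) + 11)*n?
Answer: 319887588010189/312289 ≈ 1.0243e+9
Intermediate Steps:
C(K) = -3 (C(K) = -4 + (K + K)/(K + K) = -4 + (2*K)/((2*K)) = -4 + (2*K)*(1/(2*K)) = -4 + 1 = -3)
d(n, N) = 10*n (d(n, N) = (-1 + 11)*n = 10*n)
(-313139 + 481338)*(d(609, U) + 1/(C(625) + 312292)) = (-313139 + 481338)*(10*609 + 1/(-3 + 312292)) = 168199*(6090 + 1/312289) = 168199*(1901840011/312289) = 319887588010189/312289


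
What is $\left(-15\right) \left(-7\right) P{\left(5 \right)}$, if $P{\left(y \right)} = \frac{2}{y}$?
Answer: $42$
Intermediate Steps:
$\left(-15\right) \left(-7\right) P{\left(5 \right)} = \left(-15\right) \left(-7\right) \frac{2}{5} = 105 \cdot 2 \cdot \frac{1}{5} = 105 \cdot \frac{2}{5} = 42$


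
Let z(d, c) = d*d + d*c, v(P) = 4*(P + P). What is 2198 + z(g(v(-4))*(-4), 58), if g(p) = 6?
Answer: 1382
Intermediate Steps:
v(P) = 8*P (v(P) = 4*(2*P) = 8*P)
z(d, c) = d² + c*d
2198 + z(g(v(-4))*(-4), 58) = 2198 + (6*(-4))*(58 + 6*(-4)) = 2198 - 24*(58 - 24) = 2198 - 24*34 = 2198 - 816 = 1382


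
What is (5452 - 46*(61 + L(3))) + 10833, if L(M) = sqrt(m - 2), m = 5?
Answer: 13479 - 46*sqrt(3) ≈ 13399.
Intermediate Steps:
L(M) = sqrt(3) (L(M) = sqrt(5 - 2) = sqrt(3))
(5452 - 46*(61 + L(3))) + 10833 = (5452 - 46*(61 + sqrt(3))) + 10833 = (5452 + (-2806 - 46*sqrt(3))) + 10833 = (2646 - 46*sqrt(3)) + 10833 = 13479 - 46*sqrt(3)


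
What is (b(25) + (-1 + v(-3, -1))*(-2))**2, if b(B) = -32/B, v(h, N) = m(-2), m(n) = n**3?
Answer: 174724/625 ≈ 279.56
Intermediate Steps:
v(h, N) = -8 (v(h, N) = (-2)**3 = -8)
(b(25) + (-1 + v(-3, -1))*(-2))**2 = (-32/25 + (-1 - 8)*(-2))**2 = (-32*1/25 - 9*(-2))**2 = (-32/25 + 18)**2 = (418/25)**2 = 174724/625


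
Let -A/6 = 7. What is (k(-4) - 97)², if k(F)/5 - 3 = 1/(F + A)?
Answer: 14265729/2116 ≈ 6741.8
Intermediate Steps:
A = -42 (A = -6*7 = -42)
k(F) = 15 + 5/(-42 + F) (k(F) = 15 + 5/(F - 42) = 15 + 5/(-42 + F))
(k(-4) - 97)² = (5*(-125 + 3*(-4))/(-42 - 4) - 97)² = (5*(-125 - 12)/(-46) - 97)² = (5*(-1/46)*(-137) - 97)² = (685/46 - 97)² = (-3777/46)² = 14265729/2116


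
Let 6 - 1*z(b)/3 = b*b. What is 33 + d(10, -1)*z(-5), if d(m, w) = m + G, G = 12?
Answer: -1221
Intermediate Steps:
d(m, w) = 12 + m (d(m, w) = m + 12 = 12 + m)
z(b) = 18 - 3*b² (z(b) = 18 - 3*b*b = 18 - 3*b²)
33 + d(10, -1)*z(-5) = 33 + (12 + 10)*(18 - 3*(-5)²) = 33 + 22*(18 - 3*25) = 33 + 22*(18 - 75) = 33 + 22*(-57) = 33 - 1254 = -1221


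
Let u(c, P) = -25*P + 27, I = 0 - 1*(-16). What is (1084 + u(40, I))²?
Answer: 505521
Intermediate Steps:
I = 16 (I = 0 + 16 = 16)
u(c, P) = 27 - 25*P
(1084 + u(40, I))² = (1084 + (27 - 25*16))² = (1084 + (27 - 400))² = (1084 - 373)² = 711² = 505521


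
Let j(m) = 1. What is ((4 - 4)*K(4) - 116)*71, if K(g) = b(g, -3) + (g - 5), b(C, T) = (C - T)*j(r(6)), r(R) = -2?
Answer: -8236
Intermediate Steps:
b(C, T) = C - T (b(C, T) = (C - T)*1 = C - T)
K(g) = -2 + 2*g (K(g) = (g - 1*(-3)) + (g - 5) = (g + 3) + (-5 + g) = (3 + g) + (-5 + g) = -2 + 2*g)
((4 - 4)*K(4) - 116)*71 = ((4 - 4)*(-2 + 2*4) - 116)*71 = (0*(-2 + 8) - 116)*71 = (0*6 - 116)*71 = (0 - 116)*71 = -116*71 = -8236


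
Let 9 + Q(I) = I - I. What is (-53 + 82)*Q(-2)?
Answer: -261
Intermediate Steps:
Q(I) = -9 (Q(I) = -9 + (I - I) = -9 + 0 = -9)
(-53 + 82)*Q(-2) = (-53 + 82)*(-9) = 29*(-9) = -261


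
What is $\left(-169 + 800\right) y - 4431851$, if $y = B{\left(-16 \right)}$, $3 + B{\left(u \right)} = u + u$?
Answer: $-4453936$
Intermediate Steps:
$B{\left(u \right)} = -3 + 2 u$ ($B{\left(u \right)} = -3 + \left(u + u\right) = -3 + 2 u$)
$y = -35$ ($y = -3 + 2 \left(-16\right) = -3 - 32 = -35$)
$\left(-169 + 800\right) y - 4431851 = \left(-169 + 800\right) \left(-35\right) - 4431851 = 631 \left(-35\right) - 4431851 = -22085 - 4431851 = -4453936$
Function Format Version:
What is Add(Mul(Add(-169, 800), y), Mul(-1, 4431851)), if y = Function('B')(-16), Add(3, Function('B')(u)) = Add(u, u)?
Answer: -4453936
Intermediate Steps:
Function('B')(u) = Add(-3, Mul(2, u)) (Function('B')(u) = Add(-3, Add(u, u)) = Add(-3, Mul(2, u)))
y = -35 (y = Add(-3, Mul(2, -16)) = Add(-3, -32) = -35)
Add(Mul(Add(-169, 800), y), Mul(-1, 4431851)) = Add(Mul(Add(-169, 800), -35), Mul(-1, 4431851)) = Add(Mul(631, -35), -4431851) = Add(-22085, -4431851) = -4453936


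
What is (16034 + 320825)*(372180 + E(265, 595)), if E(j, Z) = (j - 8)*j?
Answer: 148313964815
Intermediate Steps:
E(j, Z) = j*(-8 + j) (E(j, Z) = (-8 + j)*j = j*(-8 + j))
(16034 + 320825)*(372180 + E(265, 595)) = (16034 + 320825)*(372180 + 265*(-8 + 265)) = 336859*(372180 + 265*257) = 336859*(372180 + 68105) = 336859*440285 = 148313964815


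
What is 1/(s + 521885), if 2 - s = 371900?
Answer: 1/149987 ≈ 6.6672e-6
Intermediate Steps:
s = -371898 (s = 2 - 1*371900 = 2 - 371900 = -371898)
1/(s + 521885) = 1/(-371898 + 521885) = 1/149987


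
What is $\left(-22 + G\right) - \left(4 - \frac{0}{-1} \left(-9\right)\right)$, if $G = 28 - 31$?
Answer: $-29$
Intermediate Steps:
$G = -3$ ($G = 28 - 31 = -3$)
$\left(-22 + G\right) - \left(4 - \frac{0}{-1} \left(-9\right)\right) = \left(-22 - 3\right) - \left(4 - \frac{0}{-1} \left(-9\right)\right) = -25 - \left(4 - 0 \left(-1\right) \left(-9\right)\right) = -25 + \left(0 \left(-9\right) - 4\right) = -25 + \left(0 - 4\right) = -25 - 4 = -29$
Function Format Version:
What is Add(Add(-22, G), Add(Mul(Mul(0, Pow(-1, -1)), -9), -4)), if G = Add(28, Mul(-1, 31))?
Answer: -29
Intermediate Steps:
G = -3 (G = Add(28, -31) = -3)
Add(Add(-22, G), Add(Mul(Mul(0, Pow(-1, -1)), -9), -4)) = Add(Add(-22, -3), Add(Mul(Mul(0, Pow(-1, -1)), -9), -4)) = Add(-25, Add(Mul(Mul(0, -1), -9), -4)) = Add(-25, Add(Mul(0, -9), -4)) = Add(-25, Add(0, -4)) = Add(-25, -4) = -29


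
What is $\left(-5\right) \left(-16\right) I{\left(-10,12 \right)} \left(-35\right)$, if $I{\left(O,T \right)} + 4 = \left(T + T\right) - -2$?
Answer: $-61600$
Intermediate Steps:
$I{\left(O,T \right)} = -2 + 2 T$ ($I{\left(O,T \right)} = -4 + \left(\left(T + T\right) - -2\right) = -4 + \left(2 T + 2\right) = -4 + \left(2 + 2 T\right) = -2 + 2 T$)
$\left(-5\right) \left(-16\right) I{\left(-10,12 \right)} \left(-35\right) = \left(-5\right) \left(-16\right) \left(-2 + 2 \cdot 12\right) \left(-35\right) = 80 \left(-2 + 24\right) \left(-35\right) = 80 \cdot 22 \left(-35\right) = 1760 \left(-35\right) = -61600$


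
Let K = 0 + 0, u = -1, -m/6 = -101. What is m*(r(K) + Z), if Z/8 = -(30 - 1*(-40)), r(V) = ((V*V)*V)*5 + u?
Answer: -339966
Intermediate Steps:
m = 606 (m = -6*(-101) = 606)
K = 0
r(V) = -1 + 5*V³ (r(V) = ((V*V)*V)*5 - 1 = (V²*V)*5 - 1 = V³*5 - 1 = 5*V³ - 1 = -1 + 5*V³)
Z = -560 (Z = 8*(-(30 - 1*(-40))) = 8*(-(30 + 40)) = 8*(-1*70) = 8*(-70) = -560)
m*(r(K) + Z) = 606*((-1 + 5*0³) - 560) = 606*((-1 + 5*0) - 560) = 606*((-1 + 0) - 560) = 606*(-1 - 560) = 606*(-561) = -339966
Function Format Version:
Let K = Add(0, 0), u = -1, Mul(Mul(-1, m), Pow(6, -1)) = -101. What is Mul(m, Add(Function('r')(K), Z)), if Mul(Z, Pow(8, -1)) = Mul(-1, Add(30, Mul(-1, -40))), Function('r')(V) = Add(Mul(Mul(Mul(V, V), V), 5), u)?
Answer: -339966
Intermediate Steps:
m = 606 (m = Mul(-6, -101) = 606)
K = 0
Function('r')(V) = Add(-1, Mul(5, Pow(V, 3))) (Function('r')(V) = Add(Mul(Mul(Mul(V, V), V), 5), -1) = Add(Mul(Mul(Pow(V, 2), V), 5), -1) = Add(Mul(Pow(V, 3), 5), -1) = Add(Mul(5, Pow(V, 3)), -1) = Add(-1, Mul(5, Pow(V, 3))))
Z = -560 (Z = Mul(8, Mul(-1, Add(30, Mul(-1, -40)))) = Mul(8, Mul(-1, Add(30, 40))) = Mul(8, Mul(-1, 70)) = Mul(8, -70) = -560)
Mul(m, Add(Function('r')(K), Z)) = Mul(606, Add(Add(-1, Mul(5, Pow(0, 3))), -560)) = Mul(606, Add(Add(-1, Mul(5, 0)), -560)) = Mul(606, Add(Add(-1, 0), -560)) = Mul(606, Add(-1, -560)) = Mul(606, -561) = -339966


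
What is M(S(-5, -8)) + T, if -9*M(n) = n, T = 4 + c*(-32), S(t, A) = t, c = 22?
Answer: -6295/9 ≈ -699.44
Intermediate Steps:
T = -700 (T = 4 + 22*(-32) = 4 - 704 = -700)
M(n) = -n/9
M(S(-5, -8)) + T = -⅑*(-5) - 700 = 5/9 - 700 = -6295/9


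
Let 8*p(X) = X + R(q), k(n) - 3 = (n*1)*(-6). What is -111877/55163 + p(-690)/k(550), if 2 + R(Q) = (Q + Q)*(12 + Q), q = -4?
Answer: -34632911/17321182 ≈ -1.9995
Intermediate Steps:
k(n) = 3 - 6*n (k(n) = 3 + (n*1)*(-6) = 3 + n*(-6) = 3 - 6*n)
R(Q) = -2 + 2*Q*(12 + Q) (R(Q) = -2 + (Q + Q)*(12 + Q) = -2 + (2*Q)*(12 + Q) = -2 + 2*Q*(12 + Q))
p(X) = -33/4 + X/8 (p(X) = (X + (-2 + 2*(-4)² + 24*(-4)))/8 = (X + (-2 + 2*16 - 96))/8 = (X + (-2 + 32 - 96))/8 = (X - 66)/8 = (-66 + X)/8 = -33/4 + X/8)
-111877/55163 + p(-690)/k(550) = -111877/55163 + (-33/4 + (⅛)*(-690))/(3 - 6*550) = -111877*1/55163 + (-33/4 - 345/4)/(3 - 3300) = -111877/55163 - 189/2/(-3297) = -111877/55163 - 189/2*(-1/3297) = -111877/55163 + 9/314 = -34632911/17321182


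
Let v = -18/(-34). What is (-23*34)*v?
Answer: -414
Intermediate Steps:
v = 9/17 (v = -18*(-1/34) = 9/17 ≈ 0.52941)
(-23*34)*v = -23*34*(9/17) = -782*9/17 = -414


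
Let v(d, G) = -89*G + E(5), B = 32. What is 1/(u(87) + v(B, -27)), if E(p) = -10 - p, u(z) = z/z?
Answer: 1/2389 ≈ 0.00041859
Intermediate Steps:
u(z) = 1
v(d, G) = -15 - 89*G (v(d, G) = -89*G + (-10 - 1*5) = -89*G + (-10 - 5) = -89*G - 15 = -15 - 89*G)
1/(u(87) + v(B, -27)) = 1/(1 + (-15 - 89*(-27))) = 1/(1 + (-15 + 2403)) = 1/(1 + 2388) = 1/2389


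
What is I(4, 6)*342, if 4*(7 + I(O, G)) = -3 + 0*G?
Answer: -5301/2 ≈ -2650.5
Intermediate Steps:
I(O, G) = -31/4 (I(O, G) = -7 + (-3 + 0*G)/4 = -7 + (-3 + 0)/4 = -7 + (¼)*(-3) = -7 - ¾ = -31/4)
I(4, 6)*342 = -31/4*342 = -5301/2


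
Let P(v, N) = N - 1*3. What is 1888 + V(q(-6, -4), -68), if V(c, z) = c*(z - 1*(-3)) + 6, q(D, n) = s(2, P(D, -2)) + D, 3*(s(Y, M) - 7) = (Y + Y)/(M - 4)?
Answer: 49643/27 ≈ 1838.6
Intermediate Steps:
P(v, N) = -3 + N (P(v, N) = N - 3 = -3 + N)
s(Y, M) = 7 + 2*Y/(3*(-4 + M)) (s(Y, M) = 7 + ((Y + Y)/(M - 4))/3 = 7 + ((2*Y)/(-4 + M))/3 = 7 + (2*Y/(-4 + M))/3 = 7 + 2*Y/(3*(-4 + M)))
q(D, n) = 185/27 + D (q(D, n) = (-84 + 2*2 + 21*(-3 - 2))/(3*(-4 + (-3 - 2))) + D = (-84 + 4 + 21*(-5))/(3*(-4 - 5)) + D = (⅓)*(-84 + 4 - 105)/(-9) + D = (⅓)*(-⅑)*(-185) + D = 185/27 + D)
V(c, z) = 6 + c*(3 + z) (V(c, z) = c*(z + 3) + 6 = c*(3 + z) + 6 = 6 + c*(3 + z))
1888 + V(q(-6, -4), -68) = 1888 + (6 + 3*(185/27 - 6) + (185/27 - 6)*(-68)) = 1888 + (6 + 3*(23/27) + (23/27)*(-68)) = 1888 + (6 + 23/9 - 1564/27) = 1888 - 1333/27 = 49643/27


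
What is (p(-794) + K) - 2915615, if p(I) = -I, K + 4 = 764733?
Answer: -2150092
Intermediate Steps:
K = 764729 (K = -4 + 764733 = 764729)
(p(-794) + K) - 2915615 = (-1*(-794) + 764729) - 2915615 = (794 + 764729) - 2915615 = 765523 - 2915615 = -2150092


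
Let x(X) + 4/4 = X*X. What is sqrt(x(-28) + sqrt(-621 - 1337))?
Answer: sqrt(783 + I*sqrt(1958)) ≈ 27.993 + 0.79036*I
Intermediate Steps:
x(X) = -1 + X**2 (x(X) = -1 + X*X = -1 + X**2)
sqrt(x(-28) + sqrt(-621 - 1337)) = sqrt((-1 + (-28)**2) + sqrt(-621 - 1337)) = sqrt((-1 + 784) + sqrt(-1958)) = sqrt(783 + I*sqrt(1958))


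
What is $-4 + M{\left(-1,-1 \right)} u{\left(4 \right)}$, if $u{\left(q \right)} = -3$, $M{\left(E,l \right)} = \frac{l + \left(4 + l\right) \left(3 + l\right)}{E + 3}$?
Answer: $- \frac{23}{2} \approx -11.5$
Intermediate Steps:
$M{\left(E,l \right)} = \frac{l + \left(3 + l\right) \left(4 + l\right)}{3 + E}$
$-4 + M{\left(-1,-1 \right)} u{\left(4 \right)} = -4 + \frac{12 + \left(-1\right)^{2} + 8 \left(-1\right)}{3 - 1} \left(-3\right) = -4 + \frac{12 + 1 - 8}{2} \left(-3\right) = -4 + \frac{1}{2} \cdot 5 \left(-3\right) = -4 + \frac{5}{2} \left(-3\right) = -4 - \frac{15}{2} = - \frac{23}{2}$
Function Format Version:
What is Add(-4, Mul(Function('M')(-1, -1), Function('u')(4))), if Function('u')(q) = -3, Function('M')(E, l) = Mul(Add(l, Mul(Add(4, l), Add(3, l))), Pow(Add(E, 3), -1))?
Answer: Rational(-23, 2) ≈ -11.500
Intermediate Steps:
Function('M')(E, l) = Mul(Pow(Add(3, E), -1), Add(l, Mul(Add(3, l), Add(4, l)))) (Function('M')(E, l) = Mul(Add(l, Mul(Add(3, l), Add(4, l))), Pow(Add(3, E), -1)) = Mul(Pow(Add(3, E), -1), Add(l, Mul(Add(3, l), Add(4, l)))))
Add(-4, Mul(Function('M')(-1, -1), Function('u')(4))) = Add(-4, Mul(Mul(Pow(Add(3, -1), -1), Add(12, Pow(-1, 2), Mul(8, -1))), -3)) = Add(-4, Mul(Mul(Pow(2, -1), Add(12, 1, -8)), -3)) = Add(-4, Mul(Mul(Rational(1, 2), 5), -3)) = Add(-4, Mul(Rational(5, 2), -3)) = Add(-4, Rational(-15, 2)) = Rational(-23, 2)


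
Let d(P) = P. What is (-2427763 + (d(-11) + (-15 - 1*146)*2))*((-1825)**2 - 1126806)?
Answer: -5351084098624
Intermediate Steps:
(-2427763 + (d(-11) + (-15 - 1*146)*2))*((-1825)**2 - 1126806) = (-2427763 + (-11 + (-15 - 1*146)*2))*((-1825)**2 - 1126806) = (-2427763 + (-11 + (-15 - 146)*2))*(3330625 - 1126806) = (-2427763 + (-11 - 161*2))*2203819 = (-2427763 + (-11 - 322))*2203819 = (-2427763 - 333)*2203819 = -2428096*2203819 = -5351084098624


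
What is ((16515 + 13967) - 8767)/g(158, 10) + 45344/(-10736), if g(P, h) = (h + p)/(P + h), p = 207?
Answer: 349610506/20801 ≈ 16807.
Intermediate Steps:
g(P, h) = (207 + h)/(P + h) (g(P, h) = (h + 207)/(P + h) = (207 + h)/(P + h))
((16515 + 13967) - 8767)/g(158, 10) + 45344/(-10736) = ((16515 + 13967) - 8767)/(((207 + 10)/(158 + 10))) + 45344/(-10736) = (30482 - 8767)/((217/168)) + 45344*(-1/10736) = 21715/(((1/168)*217)) - 2834/671 = 21715/(31/24) - 2834/671 = 21715*(24/31) - 2834/671 = 521160/31 - 2834/671 = 349610506/20801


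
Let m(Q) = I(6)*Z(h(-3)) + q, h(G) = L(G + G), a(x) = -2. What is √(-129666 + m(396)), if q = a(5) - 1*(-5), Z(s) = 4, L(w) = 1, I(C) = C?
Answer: I*√129639 ≈ 360.05*I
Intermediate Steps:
h(G) = 1
q = 3 (q = -2 - 1*(-5) = -2 + 5 = 3)
m(Q) = 27 (m(Q) = 6*4 + 3 = 24 + 3 = 27)
√(-129666 + m(396)) = √(-129666 + 27) = √(-129639) = I*√129639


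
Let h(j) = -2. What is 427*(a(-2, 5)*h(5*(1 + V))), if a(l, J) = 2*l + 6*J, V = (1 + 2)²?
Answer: -22204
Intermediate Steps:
V = 9 (V = 3² = 9)
427*(a(-2, 5)*h(5*(1 + V))) = 427*((2*(-2) + 6*5)*(-2)) = 427*((-4 + 30)*(-2)) = 427*(26*(-2)) = 427*(-52) = -22204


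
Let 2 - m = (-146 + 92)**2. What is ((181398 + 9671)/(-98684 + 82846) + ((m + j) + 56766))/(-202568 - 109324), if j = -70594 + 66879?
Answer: -793878737/4939745496 ≈ -0.16071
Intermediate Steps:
j = -3715
m = -2914 (m = 2 - (-146 + 92)**2 = 2 - 1*(-54)**2 = 2 - 1*2916 = 2 - 2916 = -2914)
((181398 + 9671)/(-98684 + 82846) + ((m + j) + 56766))/(-202568 - 109324) = ((181398 + 9671)/(-98684 + 82846) + ((-2914 - 3715) + 56766))/(-202568 - 109324) = (191069/(-15838) + (-6629 + 56766))/(-311892) = (191069*(-1/15838) + 50137)*(-1/311892) = (-191069/15838 + 50137)*(-1/311892) = (793878737/15838)*(-1/311892) = -793878737/4939745496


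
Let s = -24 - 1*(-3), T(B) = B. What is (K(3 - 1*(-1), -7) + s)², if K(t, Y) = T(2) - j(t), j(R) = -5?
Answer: 196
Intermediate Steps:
K(t, Y) = 7 (K(t, Y) = 2 - 1*(-5) = 2 + 5 = 7)
s = -21 (s = -24 + 3 = -21)
(K(3 - 1*(-1), -7) + s)² = (7 - 21)² = (-14)² = 196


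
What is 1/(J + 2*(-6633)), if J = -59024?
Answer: -1/72290 ≈ -1.3833e-5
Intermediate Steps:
1/(J + 2*(-6633)) = 1/(-59024 + 2*(-6633)) = 1/(-59024 - 13266) = 1/(-72290) = -1/72290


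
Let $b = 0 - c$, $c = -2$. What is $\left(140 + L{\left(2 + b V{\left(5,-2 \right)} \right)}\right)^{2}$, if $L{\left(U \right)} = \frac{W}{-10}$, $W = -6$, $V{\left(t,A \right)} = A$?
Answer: $\frac{494209}{25} \approx 19768.0$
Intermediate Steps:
$b = 2$ ($b = 0 - -2 = 0 + 2 = 2$)
$L{\left(U \right)} = \frac{3}{5}$ ($L{\left(U \right)} = - \frac{6}{-10} = \left(-6\right) \left(- \frac{1}{10}\right) = \frac{3}{5}$)
$\left(140 + L{\left(2 + b V{\left(5,-2 \right)} \right)}\right)^{2} = \left(140 + \frac{3}{5}\right)^{2} = \left(\frac{703}{5}\right)^{2} = \frac{494209}{25}$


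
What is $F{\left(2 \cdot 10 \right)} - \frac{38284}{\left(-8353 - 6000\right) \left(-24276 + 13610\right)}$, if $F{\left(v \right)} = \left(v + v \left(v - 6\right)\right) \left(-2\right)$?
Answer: $- \frac{45926748542}{76544549} \approx -600.0$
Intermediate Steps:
$F{\left(v \right)} = - 2 v - 2 v \left(-6 + v\right)$ ($F{\left(v \right)} = \left(v + v \left(-6 + v\right)\right) \left(-2\right) = - 2 v - 2 v \left(-6 + v\right)$)
$F{\left(2 \cdot 10 \right)} - \frac{38284}{\left(-8353 - 6000\right) \left(-24276 + 13610\right)} = 2 \cdot 2 \cdot 10 \left(5 - 2 \cdot 10\right) - \frac{38284}{\left(-8353 - 6000\right) \left(-24276 + 13610\right)} = 2 \cdot 20 \left(5 - 20\right) - \frac{38284}{\left(-14353\right) \left(-10666\right)} = 2 \cdot 20 \left(5 - 20\right) - \frac{38284}{153089098} = 2 \cdot 20 \left(-15\right) - 38284 \cdot \frac{1}{153089098} = -600 - \frac{19142}{76544549} = - \frac{45926748542}{76544549}$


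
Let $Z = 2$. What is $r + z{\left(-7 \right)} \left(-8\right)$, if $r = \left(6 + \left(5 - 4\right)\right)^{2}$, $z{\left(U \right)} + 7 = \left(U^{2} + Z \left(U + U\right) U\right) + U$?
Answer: $-1799$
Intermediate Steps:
$z{\left(U \right)} = -7 + U + 5 U^{2}$ ($z{\left(U \right)} = -7 + \left(\left(U^{2} + 2 \left(U + U\right) U\right) + U\right) = -7 + \left(\left(U^{2} + 2 \cdot 2 U U\right) + U\right) = -7 + \left(\left(U^{2} + 4 U U\right) + U\right) = -7 + \left(\left(U^{2} + 4 U^{2}\right) + U\right) = -7 + \left(5 U^{2} + U\right) = -7 + \left(U + 5 U^{2}\right) = -7 + U + 5 U^{2}$)
$r = 49$ ($r = \left(6 + 1\right)^{2} = 7^{2} = 49$)
$r + z{\left(-7 \right)} \left(-8\right) = 49 + \left(-7 - 7 + 5 \left(-7\right)^{2}\right) \left(-8\right) = 49 + \left(-7 - 7 + 5 \cdot 49\right) \left(-8\right) = 49 + \left(-7 - 7 + 245\right) \left(-8\right) = 49 + 231 \left(-8\right) = 49 - 1848 = -1799$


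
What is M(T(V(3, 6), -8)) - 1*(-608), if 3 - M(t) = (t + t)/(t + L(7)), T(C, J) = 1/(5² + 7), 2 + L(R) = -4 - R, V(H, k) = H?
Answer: 253567/415 ≈ 611.00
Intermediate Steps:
L(R) = -6 - R (L(R) = -2 + (-4 - R) = -6 - R)
T(C, J) = 1/32 (T(C, J) = 1/(25 + 7) = 1/32)
M(t) = 3 - 2*t/(-13 + t) (M(t) = 3 - (t + t)/(t + (-6 - 1*7)) = 3 - 2*t/(t + (-6 - 7)) = 3 - 2*t/(t - 13) = 3 - 2*t/(-13 + t))
M(T(V(3, 6), -8)) - 1*(-608) = (-39 + 1/32)/(-13 + 1/32) - 1*(-608) = -1247/32/(-415/32) + 608 = -32/415*(-1247/32) + 608 = 1247/415 + 608 = 253567/415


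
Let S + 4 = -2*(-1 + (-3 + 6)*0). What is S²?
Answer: 4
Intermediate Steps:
S = -2 (S = -4 - 2*(-1 + (-3 + 6)*0) = -4 - 2*(-1 + 3*0) = -4 - 2*(-1 + 0) = -4 - 2*(-1) = -4 + 2 = -2)
S² = (-2)² = 4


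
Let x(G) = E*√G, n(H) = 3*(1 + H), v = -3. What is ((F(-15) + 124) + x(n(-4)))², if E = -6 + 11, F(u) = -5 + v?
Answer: 13231 + 3480*I ≈ 13231.0 + 3480.0*I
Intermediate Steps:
F(u) = -8 (F(u) = -5 - 3 = -8)
E = 5
n(H) = 3 + 3*H
x(G) = 5*√G
((F(-15) + 124) + x(n(-4)))² = ((-8 + 124) + 5*√(3 + 3*(-4)))² = (116 + 5*√(3 - 12))² = (116 + 5*√(-9))² = (116 + 5*(3*I))² = (116 + 15*I)²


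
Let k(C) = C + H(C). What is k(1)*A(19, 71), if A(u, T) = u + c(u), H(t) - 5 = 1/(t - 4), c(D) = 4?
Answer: 391/3 ≈ 130.33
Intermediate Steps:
H(t) = 5 + 1/(-4 + t) (H(t) = 5 + 1/(t - 4) = 5 + 1/(-4 + t))
A(u, T) = 4 + u (A(u, T) = u + 4 = 4 + u)
k(C) = C + (-19 + 5*C)/(-4 + C)
k(1)*A(19, 71) = ((-19 + 1 + 1²)/(-4 + 1))*(4 + 19) = ((-19 + 1 + 1)/(-3))*23 = -⅓*(-17)*23 = (17/3)*23 = 391/3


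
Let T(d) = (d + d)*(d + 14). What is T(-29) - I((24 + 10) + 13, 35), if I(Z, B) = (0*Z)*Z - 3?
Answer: 873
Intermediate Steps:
T(d) = 2*d*(14 + d) (T(d) = (2*d)*(14 + d) = 2*d*(14 + d))
I(Z, B) = -3 (I(Z, B) = 0*Z - 3 = 0 - 3 = -3)
T(-29) - I((24 + 10) + 13, 35) = 2*(-29)*(14 - 29) - 1*(-3) = 2*(-29)*(-15) + 3 = 870 + 3 = 873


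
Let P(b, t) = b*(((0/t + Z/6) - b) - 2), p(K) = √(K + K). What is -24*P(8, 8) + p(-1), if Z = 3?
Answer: 1824 + I*√2 ≈ 1824.0 + 1.4142*I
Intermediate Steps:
p(K) = √2*√K (p(K) = √(2*K) = √2*√K)
P(b, t) = b*(-3/2 - b) (P(b, t) = b*(((0/t + 3/6) - b) - 2) = b*(((0 + 3*(⅙)) - b) - 2) = b*(((0 + ½) - b) - 2) = b*((½ - b) - 2) = b*(-3/2 - b))
-24*P(8, 8) + p(-1) = -(-12)*8*(3 + 2*8) + √2*√(-1) = -(-12)*8*(3 + 16) + √2*I = -(-12)*8*19 + I*√2 = -24*(-76) + I*√2 = 1824 + I*√2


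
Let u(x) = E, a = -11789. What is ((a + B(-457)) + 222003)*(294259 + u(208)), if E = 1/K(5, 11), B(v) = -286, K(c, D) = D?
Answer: 679505446800/11 ≈ 6.1773e+10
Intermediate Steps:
E = 1/11 ≈ 0.090909
u(x) = 1/11
((a + B(-457)) + 222003)*(294259 + u(208)) = ((-11789 - 286) + 222003)*(294259 + 1/11) = (-12075 + 222003)*(3236850/11) = 209928*(3236850/11) = 679505446800/11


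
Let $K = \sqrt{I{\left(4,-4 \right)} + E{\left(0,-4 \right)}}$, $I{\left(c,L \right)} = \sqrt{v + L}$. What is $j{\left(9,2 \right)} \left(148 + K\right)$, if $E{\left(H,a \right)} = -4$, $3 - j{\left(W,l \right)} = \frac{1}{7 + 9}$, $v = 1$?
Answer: $\frac{1739}{4} + \frac{47 \sqrt{-4 + i \sqrt{3}}}{16} \approx 435.99 + 6.0053 i$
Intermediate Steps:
$j{\left(W,l \right)} = \frac{47}{16}$ ($j{\left(W,l \right)} = 3 - \frac{1}{7 + 9} = 3 - \frac{1}{16} = \frac{47}{16}$)
$I{\left(c,L \right)} = \sqrt{1 + L}$
$K = \sqrt{-4 + i \sqrt{3}}$ ($K = \sqrt{\sqrt{1 - 4} - 4} = \sqrt{\sqrt{-3} - 4} = \sqrt{i \sqrt{3} - 4} = \sqrt{-4 + i \sqrt{3}} \approx 0.42361 + 2.0444 i$)
$j{\left(9,2 \right)} \left(148 + K\right) = \frac{47 \left(148 + \sqrt{-4 + i \sqrt{3}}\right)}{16} = \frac{1739}{4} + \frac{47 \sqrt{-4 + i \sqrt{3}}}{16}$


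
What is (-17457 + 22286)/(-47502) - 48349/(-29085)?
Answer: 102677273/65790270 ≈ 1.5607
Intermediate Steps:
(-17457 + 22286)/(-47502) - 48349/(-29085) = 4829*(-1/47502) - 48349*(-1/29085) = -4829/47502 + 6907/4155 = 102677273/65790270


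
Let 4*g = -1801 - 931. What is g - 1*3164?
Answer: -3847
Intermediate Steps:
g = -683 (g = (-1801 - 931)/4 = (1/4)*(-2732) = -683)
g - 1*3164 = -683 - 1*3164 = -683 - 3164 = -3847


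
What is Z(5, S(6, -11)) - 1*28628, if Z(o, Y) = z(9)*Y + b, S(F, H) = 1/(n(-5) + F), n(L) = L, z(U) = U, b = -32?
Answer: -28651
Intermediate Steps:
S(F, H) = 1/(-5 + F)
Z(o, Y) = -32 + 9*Y (Z(o, Y) = 9*Y - 32 = -32 + 9*Y)
Z(5, S(6, -11)) - 1*28628 = (-32 + 9/(-5 + 6)) - 1*28628 = (-32 + 9/1) - 28628 = (-32 + 9*1) - 28628 = (-32 + 9) - 28628 = -23 - 28628 = -28651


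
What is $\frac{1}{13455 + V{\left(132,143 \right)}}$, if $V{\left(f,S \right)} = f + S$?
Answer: $\frac{1}{13730} \approx 7.2833 \cdot 10^{-5}$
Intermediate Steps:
$V{\left(f,S \right)} = S + f$
$\frac{1}{13455 + V{\left(132,143 \right)}} = \frac{1}{13455 + \left(143 + 132\right)} = \frac{1}{13455 + 275} = \frac{1}{13730}$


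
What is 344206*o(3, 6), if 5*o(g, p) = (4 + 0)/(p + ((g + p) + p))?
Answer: 1376824/105 ≈ 13113.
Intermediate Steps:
o(g, p) = 4/(5*(g + 3*p)) (o(g, p) = ((4 + 0)/(p + ((g + p) + p)))/5 = (4/(p + (g + 2*p)))/5 = (4/(g + 3*p))/5 = 4/(5*(g + 3*p)))
344206*o(3, 6) = 344206*(4/(5*(3 + 3*6))) = 344206*(4/(5*(3 + 18))) = 344206*((⅘)/21) = 344206*((⅘)*(1/21)) = 344206*(4/105) = 1376824/105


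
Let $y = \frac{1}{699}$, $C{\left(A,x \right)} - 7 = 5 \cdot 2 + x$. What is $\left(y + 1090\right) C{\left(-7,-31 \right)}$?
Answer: $- \frac{10666754}{699} \approx -15260.0$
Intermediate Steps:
$C{\left(A,x \right)} = 17 + x$ ($C{\left(A,x \right)} = 7 + \left(5 \cdot 2 + x\right) = 7 + \left(10 + x\right) = 17 + x$)
$y = \frac{1}{699} \approx 0.0014306$
$\left(y + 1090\right) C{\left(-7,-31 \right)} = \left(\frac{1}{699} + 1090\right) \left(17 - 31\right) = \frac{761911}{699} \left(-14\right) = - \frac{10666754}{699}$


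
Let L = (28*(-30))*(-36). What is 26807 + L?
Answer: 57047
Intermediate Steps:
L = 30240 (L = -840*(-36) = 30240)
26807 + L = 26807 + 30240 = 57047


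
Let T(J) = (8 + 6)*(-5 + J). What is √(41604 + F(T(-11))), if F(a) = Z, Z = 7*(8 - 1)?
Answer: √41653 ≈ 204.09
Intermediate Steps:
T(J) = -70 + 14*J (T(J) = 14*(-5 + J) = -70 + 14*J)
Z = 49 (Z = 7*7 = 49)
F(a) = 49
√(41604 + F(T(-11))) = √(41604 + 49) = √41653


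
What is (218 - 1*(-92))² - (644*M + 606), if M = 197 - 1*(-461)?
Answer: -328258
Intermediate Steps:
M = 658 (M = 197 + 461 = 658)
(218 - 1*(-92))² - (644*M + 606) = (218 - 1*(-92))² - (644*658 + 606) = (218 + 92)² - (423752 + 606) = 310² - 1*424358 = 96100 - 424358 = -328258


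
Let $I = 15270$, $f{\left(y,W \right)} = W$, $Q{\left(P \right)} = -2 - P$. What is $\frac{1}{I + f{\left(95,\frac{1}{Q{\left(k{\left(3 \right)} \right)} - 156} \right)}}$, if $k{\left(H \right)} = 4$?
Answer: $\frac{162}{2473739} \approx 6.5488 \cdot 10^{-5}$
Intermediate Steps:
$\frac{1}{I + f{\left(95,\frac{1}{Q{\left(k{\left(3 \right)} \right)} - 156} \right)}} = \frac{1}{15270 + \frac{1}{\left(-2 - 4\right) - 156}} = \frac{1}{15270 + \frac{1}{-6 - 156}} = \frac{1}{15270 + \frac{1}{-162}} = \frac{1}{15270 - \frac{1}{162}} = \frac{1}{\frac{2473739}{162}} = \frac{162}{2473739}$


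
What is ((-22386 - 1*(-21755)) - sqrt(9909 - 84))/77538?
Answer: -631/77538 - 5*sqrt(393)/77538 ≈ -0.0094163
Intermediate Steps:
((-22386 - 1*(-21755)) - sqrt(9909 - 84))/77538 = ((-22386 + 21755) - sqrt(9825))*(1/77538) = (-631 - 5*sqrt(393))*(1/77538) = -631/77538 - 5*sqrt(393)/77538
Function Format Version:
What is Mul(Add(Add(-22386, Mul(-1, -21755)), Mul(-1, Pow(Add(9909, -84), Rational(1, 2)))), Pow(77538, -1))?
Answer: Add(Rational(-631, 77538), Mul(Rational(-5, 77538), Pow(393, Rational(1, 2)))) ≈ -0.0094163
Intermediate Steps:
Mul(Add(Add(-22386, Mul(-1, -21755)), Mul(-1, Pow(Add(9909, -84), Rational(1, 2)))), Pow(77538, -1)) = Mul(Add(Add(-22386, 21755), Mul(-1, Pow(9825, Rational(1, 2)))), Rational(1, 77538)) = Mul(Add(-631, Mul(-1, Mul(5, Pow(393, Rational(1, 2))))), Rational(1, 77538)) = Mul(Add(-631, Mul(-5, Pow(393, Rational(1, 2)))), Rational(1, 77538)) = Add(Rational(-631, 77538), Mul(Rational(-5, 77538), Pow(393, Rational(1, 2))))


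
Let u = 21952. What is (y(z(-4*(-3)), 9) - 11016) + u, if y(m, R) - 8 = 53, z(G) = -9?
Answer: 10997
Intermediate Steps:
y(m, R) = 61 (y(m, R) = 8 + 53 = 61)
(y(z(-4*(-3)), 9) - 11016) + u = (61 - 11016) + 21952 = -10955 + 21952 = 10997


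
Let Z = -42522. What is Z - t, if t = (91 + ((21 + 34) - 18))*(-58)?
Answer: -35098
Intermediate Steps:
t = -7424 (t = (91 + (55 - 18))*(-58) = (91 + 37)*(-58) = 128*(-58) = -7424)
Z - t = -42522 - 1*(-7424) = -42522 + 7424 = -35098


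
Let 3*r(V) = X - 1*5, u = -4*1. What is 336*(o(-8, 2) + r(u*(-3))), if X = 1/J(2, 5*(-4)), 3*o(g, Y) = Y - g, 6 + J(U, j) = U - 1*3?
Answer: 544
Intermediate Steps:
J(U, j) = -9 + U (J(U, j) = -6 + (U - 1*3) = -6 + (U - 3) = -6 + (-3 + U) = -9 + U)
o(g, Y) = -g/3 + Y/3 (o(g, Y) = (Y - g)/3 = -g/3 + Y/3)
X = -1/7 (X = 1/(-9 + 2) = 1/(-7) = -1/7 ≈ -0.14286)
u = -4
r(V) = -12/7 (r(V) = (-1/7 - 1*5)/3 = (-1/7 - 5)/3 = (1/3)*(-36/7) = -12/7)
336*(o(-8, 2) + r(u*(-3))) = 336*((-1/3*(-8) + (1/3)*2) - 12/7) = 336*((8/3 + 2/3) - 12/7) = 336*(10/3 - 12/7) = 336*(34/21) = 544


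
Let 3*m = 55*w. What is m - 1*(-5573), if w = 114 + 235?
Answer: 35914/3 ≈ 11971.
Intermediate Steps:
w = 349
m = 19195/3 (m = (55*349)/3 = (⅓)*19195 = 19195/3 ≈ 6398.3)
m - 1*(-5573) = 19195/3 - 1*(-5573) = 19195/3 + 5573 = 35914/3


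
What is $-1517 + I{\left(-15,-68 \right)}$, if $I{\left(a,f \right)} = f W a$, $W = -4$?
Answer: $-5597$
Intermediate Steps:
$I{\left(a,f \right)} = - 4 a f$ ($I{\left(a,f \right)} = f \left(-4\right) a = - 4 f a = - 4 a f$)
$-1517 + I{\left(-15,-68 \right)} = -1517 - \left(-60\right) \left(-68\right) = -1517 - 4080 = -5597$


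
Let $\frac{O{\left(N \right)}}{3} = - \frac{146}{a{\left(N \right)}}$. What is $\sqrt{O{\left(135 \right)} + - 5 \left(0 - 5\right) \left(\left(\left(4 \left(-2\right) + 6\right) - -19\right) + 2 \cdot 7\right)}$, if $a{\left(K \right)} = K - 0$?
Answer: $\frac{\sqrt{173645}}{15} \approx 27.78$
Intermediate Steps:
$a{\left(K \right)} = K$ ($a{\left(K \right)} = K + 0 = K$)
$O{\left(N \right)} = - \frac{438}{N}$ ($O{\left(N \right)} = 3 \left(- \frac{146}{N}\right) = - \frac{438}{N}$)
$\sqrt{O{\left(135 \right)} + - 5 \left(0 - 5\right) \left(\left(\left(4 \left(-2\right) + 6\right) - -19\right) + 2 \cdot 7\right)} = \sqrt{- \frac{438}{135} + - 5 \left(0 - 5\right) \left(\left(\left(4 \left(-2\right) + 6\right) - -19\right) + 2 \cdot 7\right)} = \sqrt{\left(-438\right) \frac{1}{135} + \left(-5\right) \left(-5\right) \left(\left(\left(-8 + 6\right) + 19\right) + 14\right)} = \sqrt{- \frac{146}{45} + 25 \left(\left(-2 + 19\right) + 14\right)} = \sqrt{- \frac{146}{45} + 25 \left(17 + 14\right)} = \sqrt{- \frac{146}{45} + 25 \cdot 31} = \sqrt{- \frac{146}{45} + 775} = \sqrt{\frac{34729}{45}} = \frac{\sqrt{173645}}{15}$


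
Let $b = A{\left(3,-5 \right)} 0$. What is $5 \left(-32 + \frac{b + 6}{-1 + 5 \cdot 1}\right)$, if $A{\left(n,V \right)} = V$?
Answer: $- \frac{305}{2} \approx -152.5$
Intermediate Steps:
$b = 0$ ($b = \left(-5\right) 0 = 0$)
$5 \left(-32 + \frac{b + 6}{-1 + 5 \cdot 1}\right) = 5 \left(-32 + \frac{0 + 6}{-1 + 5 \cdot 1}\right) = 5 \left(-32 + \frac{6}{-1 + 5}\right) = 5 \left(-32 + \frac{6}{4}\right) = 5 \left(-32 + 6 \cdot \frac{1}{4}\right) = 5 \left(-32 + \frac{3}{2}\right) = 5 \left(- \frac{61}{2}\right) = - \frac{305}{2}$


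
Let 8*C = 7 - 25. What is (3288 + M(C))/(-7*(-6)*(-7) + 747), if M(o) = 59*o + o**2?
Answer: 16855/2416 ≈ 6.9764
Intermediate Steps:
C = -9/4 (C = (7 - 25)/8 = (1/8)*(-18) = -9/4 ≈ -2.2500)
M(o) = o**2 + 59*o
(3288 + M(C))/(-7*(-6)*(-7) + 747) = (3288 - 9*(59 - 9/4)/4)/(-7*(-6)*(-7) + 747) = (3288 - 9/4*227/4)/(42*(-7) + 747) = (3288 - 2043/16)/(-294 + 747) = (50565/16)/453 = (50565/16)*(1/453) = 16855/2416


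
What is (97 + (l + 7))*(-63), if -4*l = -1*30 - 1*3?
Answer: -28287/4 ≈ -7071.8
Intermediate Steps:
l = 33/4 (l = -(-1*30 - 1*3)/4 = -(-30 - 3)/4 = -1/4*(-33) = 33/4 ≈ 8.2500)
(97 + (l + 7))*(-63) = (97 + (33/4 + 7))*(-63) = (97 + 61/4)*(-63) = (449/4)*(-63) = -28287/4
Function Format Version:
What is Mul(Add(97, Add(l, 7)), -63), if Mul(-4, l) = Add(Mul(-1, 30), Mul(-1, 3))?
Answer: Rational(-28287, 4) ≈ -7071.8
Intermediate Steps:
l = Rational(33, 4) (l = Mul(Rational(-1, 4), Add(Mul(-1, 30), Mul(-1, 3))) = Mul(Rational(-1, 4), Add(-30, -3)) = Mul(Rational(-1, 4), -33) = Rational(33, 4) ≈ 8.2500)
Mul(Add(97, Add(l, 7)), -63) = Mul(Add(97, Add(Rational(33, 4), 7)), -63) = Mul(Add(97, Rational(61, 4)), -63) = Mul(Rational(449, 4), -63) = Rational(-28287, 4)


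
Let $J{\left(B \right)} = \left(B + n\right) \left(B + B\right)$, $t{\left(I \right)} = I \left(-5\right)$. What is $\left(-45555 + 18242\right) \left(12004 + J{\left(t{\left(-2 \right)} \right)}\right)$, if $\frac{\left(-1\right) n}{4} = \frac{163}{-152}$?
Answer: $- \frac{6377749378}{19} \approx -3.3567 \cdot 10^{8}$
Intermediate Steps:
$n = \frac{163}{38}$ ($n = - 4 \frac{163}{-152} = - 4 \cdot 163 \left(- \frac{1}{152}\right) = \left(-4\right) \left(- \frac{163}{152}\right) = \frac{163}{38} \approx 4.2895$)
$t{\left(I \right)} = - 5 I$
$J{\left(B \right)} = 2 B \left(\frac{163}{38} + B\right)$ ($J{\left(B \right)} = \left(B + \frac{163}{38}\right) \left(B + B\right) = \left(\frac{163}{38} + B\right) 2 B = 2 B \left(\frac{163}{38} + B\right)$)
$\left(-45555 + 18242\right) \left(12004 + J{\left(t{\left(-2 \right)} \right)}\right) = \left(-45555 + 18242\right) \left(12004 + \frac{\left(-5\right) \left(-2\right) \left(163 + 38 \left(\left(-5\right) \left(-2\right)\right)\right)}{19}\right) = - 27313 \left(12004 + \frac{1}{19} \cdot 10 \left(163 + 38 \cdot 10\right)\right) = - 27313 \left(12004 + \frac{1}{19} \cdot 10 \left(163 + 380\right)\right) = - 27313 \left(12004 + \frac{1}{19} \cdot 10 \cdot 543\right) = - 27313 \left(12004 + \frac{5430}{19}\right) = \left(-27313\right) \frac{233506}{19} = - \frac{6377749378}{19}$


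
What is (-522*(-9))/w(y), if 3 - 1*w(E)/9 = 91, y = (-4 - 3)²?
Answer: -261/44 ≈ -5.9318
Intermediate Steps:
y = 49 (y = (-7)² = 49)
w(E) = -792 (w(E) = 27 - 9*91 = 27 - 819 = -792)
(-522*(-9))/w(y) = -522*(-9)/(-792) = 4698*(-1/792) = -261/44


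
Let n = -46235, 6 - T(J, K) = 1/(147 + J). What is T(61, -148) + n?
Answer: -9615633/208 ≈ -46229.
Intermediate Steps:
T(J, K) = 6 - 1/(147 + J)
T(61, -148) + n = (881 + 6*61)/(147 + 61) - 46235 = (881 + 366)/208 - 46235 = (1/208)*1247 - 46235 = 1247/208 - 46235 = -9615633/208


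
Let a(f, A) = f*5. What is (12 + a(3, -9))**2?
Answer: 729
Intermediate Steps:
a(f, A) = 5*f
(12 + a(3, -9))**2 = (12 + 5*3)**2 = (12 + 15)**2 = 27**2 = 729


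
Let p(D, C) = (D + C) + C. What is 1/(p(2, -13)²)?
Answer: 1/576 ≈ 0.0017361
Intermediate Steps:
p(D, C) = D + 2*C (p(D, C) = (C + D) + C = D + 2*C)
1/(p(2, -13)²) = 1/((2 + 2*(-13))²) = 1/((2 - 26)²) = 1/((-24)²) = 1/576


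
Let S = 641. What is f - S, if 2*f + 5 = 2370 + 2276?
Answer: 3359/2 ≈ 1679.5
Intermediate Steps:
f = 4641/2 (f = -5/2 + (2370 + 2276)/2 = -5/2 + (1/2)*4646 = -5/2 + 2323 = 4641/2 ≈ 2320.5)
f - S = 4641/2 - 1*641 = 4641/2 - 641 = 3359/2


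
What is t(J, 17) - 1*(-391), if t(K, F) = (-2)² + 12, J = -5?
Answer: 407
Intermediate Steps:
t(K, F) = 16 (t(K, F) = 4 + 12 = 16)
t(J, 17) - 1*(-391) = 16 - 1*(-391) = 16 + 391 = 407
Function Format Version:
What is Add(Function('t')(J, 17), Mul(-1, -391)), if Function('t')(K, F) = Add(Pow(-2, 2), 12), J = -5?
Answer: 407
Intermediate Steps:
Function('t')(K, F) = 16 (Function('t')(K, F) = Add(4, 12) = 16)
Add(Function('t')(J, 17), Mul(-1, -391)) = Add(16, Mul(-1, -391)) = Add(16, 391) = 407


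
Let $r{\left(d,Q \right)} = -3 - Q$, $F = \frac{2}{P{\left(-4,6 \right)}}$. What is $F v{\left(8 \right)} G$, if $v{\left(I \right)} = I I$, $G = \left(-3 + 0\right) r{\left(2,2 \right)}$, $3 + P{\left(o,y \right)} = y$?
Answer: $640$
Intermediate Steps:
$P{\left(o,y \right)} = -3 + y$
$F = \frac{2}{3}$ ($F = \frac{2}{-3 + 6} = \frac{2}{3} \approx 0.66667$)
$G = 15$ ($G = \left(-3 + 0\right) \left(-3 - 2\right) = - 3 \left(-3 - 2\right) = \left(-3\right) \left(-5\right) = 15$)
$v{\left(I \right)} = I^{2}$
$F v{\left(8 \right)} G = \frac{2 \cdot 8^{2}}{3} \cdot 15 = \frac{2}{3} \cdot 64 \cdot 15 = \frac{128}{3} \cdot 15 = 640$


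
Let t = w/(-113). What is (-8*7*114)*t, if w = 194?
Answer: 1238496/113 ≈ 10960.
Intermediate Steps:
t = -194/113 (t = 194/(-113) = 194*(-1/113) = -194/113 ≈ -1.7168)
(-8*7*114)*t = (-8*7*114)*(-194/113) = -56*114*(-194/113) = -6384*(-194/113) = 1238496/113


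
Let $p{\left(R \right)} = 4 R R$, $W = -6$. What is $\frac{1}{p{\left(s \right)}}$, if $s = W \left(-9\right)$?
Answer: $\frac{1}{11664} \approx 8.5734 \cdot 10^{-5}$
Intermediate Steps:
$s = 54$ ($s = \left(-6\right) \left(-9\right) = 54$)
$p{\left(R \right)} = 4 R^{2}$
$\frac{1}{p{\left(s \right)}} = \frac{1}{4 \cdot 54^{2}} = \frac{1}{4 \cdot 2916} = \frac{1}{11664}$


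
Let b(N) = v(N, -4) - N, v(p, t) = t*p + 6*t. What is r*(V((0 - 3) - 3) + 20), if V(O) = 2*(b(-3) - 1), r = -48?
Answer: 0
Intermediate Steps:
v(p, t) = 6*t + p*t (v(p, t) = p*t + 6*t = 6*t + p*t)
b(N) = -24 - 5*N (b(N) = -4*(6 + N) - N = (-24 - 4*N) - N = -24 - 5*N)
V(O) = -20 (V(O) = 2*((-24 - 5*(-3)) - 1) = 2*((-24 + 15) - 1) = 2*(-9 - 1) = 2*(-10) = -20)
r*(V((0 - 3) - 3) + 20) = -48*(-20 + 20) = -48*0 = 0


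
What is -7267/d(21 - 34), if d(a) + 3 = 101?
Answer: -7267/98 ≈ -74.153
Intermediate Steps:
d(a) = 98 (d(a) = -3 + 101 = 98)
-7267/d(21 - 34) = -7267/98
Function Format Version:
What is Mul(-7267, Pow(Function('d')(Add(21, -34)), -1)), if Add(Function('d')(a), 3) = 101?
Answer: Rational(-7267, 98) ≈ -74.153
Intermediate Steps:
Function('d')(a) = 98 (Function('d')(a) = Add(-3, 101) = 98)
Mul(-7267, Pow(Function('d')(Add(21, -34)), -1)) = Mul(-7267, Pow(98, -1)) = Mul(-7267, Rational(1, 98)) = Rational(-7267, 98)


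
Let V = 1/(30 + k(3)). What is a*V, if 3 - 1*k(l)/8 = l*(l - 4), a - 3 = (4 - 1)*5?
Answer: 3/13 ≈ 0.23077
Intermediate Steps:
a = 18 (a = 3 + (4 - 1)*5 = 3 + 3*5 = 3 + 15 = 18)
k(l) = 24 - 8*l*(-4 + l) (k(l) = 24 - 8*l*(l - 4) = 24 - 8*l*(-4 + l))
V = 1/78 (V = 1/(30 + (24 - 8*3**2 + 32*3)) = 1/(30 + (24 - 8*9 + 96)) = 1/(30 + (24 - 72 + 96)) = 1/(30 + 48) = 1/78 ≈ 0.012821)
a*V = 18*(1/78) = 3/13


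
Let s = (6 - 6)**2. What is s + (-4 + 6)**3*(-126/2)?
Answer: -504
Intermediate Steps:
s = 0 (s = 0**2 = 0)
s + (-4 + 6)**3*(-126/2) = 0 + (-4 + 6)**3*(-126/2) = 0 + 2**3*(-126*1/2) = 0 + 8*(-63) = 0 - 504 = -504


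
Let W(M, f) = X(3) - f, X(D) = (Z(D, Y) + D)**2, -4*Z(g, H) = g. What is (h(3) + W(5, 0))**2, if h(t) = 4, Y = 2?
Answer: 21025/256 ≈ 82.129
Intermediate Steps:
Z(g, H) = -g/4
X(D) = 9*D**2/16 (X(D) = (-D/4 + D)**2 = (3*D/4)**2 = 9*D**2/16)
W(M, f) = 81/16 - f (W(M, f) = (9/16)*3**2 - f = (9/16)*9 - f = 81/16 - f)
(h(3) + W(5, 0))**2 = (4 + (81/16 - 1*0))**2 = (4 + (81/16 + 0))**2 = (4 + 81/16)**2 = (145/16)**2 = 21025/256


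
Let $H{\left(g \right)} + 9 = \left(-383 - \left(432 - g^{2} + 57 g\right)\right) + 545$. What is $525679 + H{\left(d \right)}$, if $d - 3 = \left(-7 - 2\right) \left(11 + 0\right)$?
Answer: $540088$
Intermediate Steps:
$d = -96$ ($d = 3 + \left(-7 - 2\right) \left(11 + 0\right) = 3 - 99 = -96$)
$H{\left(g \right)} = -279 + g^{2} - 57 g$ ($H{\left(g \right)} = -9 - \left(270 - g^{2} + 57 g\right) = -279 + g^{2} - 57 g$)
$525679 + H{\left(d \right)} = 525679 - \left(-5193 - 9216\right) = 525679 + \left(-279 + 9216 + 5472\right) = 525679 + 14409 = 540088$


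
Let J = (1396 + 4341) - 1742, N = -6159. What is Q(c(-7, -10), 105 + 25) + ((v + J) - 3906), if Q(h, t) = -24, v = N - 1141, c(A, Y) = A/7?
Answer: -7235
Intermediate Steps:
c(A, Y) = A/7 (c(A, Y) = A*(⅐) = A/7)
v = -7300 (v = -6159 - 1141 = -7300)
J = 3995 (J = 5737 - 1742 = 3995)
Q(c(-7, -10), 105 + 25) + ((v + J) - 3906) = -24 + ((-7300 + 3995) - 3906) = -24 + (-3305 - 3906) = -24 - 7211 = -7235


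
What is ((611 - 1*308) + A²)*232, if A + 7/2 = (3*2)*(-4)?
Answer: 245746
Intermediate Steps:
A = -55/2 (A = -7/2 + (3*2)*(-4) = -7/2 + 6*(-4) = -7/2 - 24 = -55/2 ≈ -27.500)
((611 - 1*308) + A²)*232 = ((611 - 1*308) + (-55/2)²)*232 = ((611 - 308) + 3025/4)*232 = (303 + 3025/4)*232 = (4237/4)*232 = 245746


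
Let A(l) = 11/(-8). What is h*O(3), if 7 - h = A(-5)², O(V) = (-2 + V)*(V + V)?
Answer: 981/32 ≈ 30.656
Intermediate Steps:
O(V) = 2*V*(-2 + V) (O(V) = (-2 + V)*(2*V) = 2*V*(-2 + V))
A(l) = -11/8 (A(l) = 11*(-⅛) = -11/8)
h = 327/64 (h = 7 - (-11/8)² = 7 - 1*121/64 = 7 - 121/64 = 327/64 ≈ 5.1094)
h*O(3) = 327*(2*3*(-2 + 3))/64 = 327*(2*3*1)/64 = (327/64)*6 = 981/32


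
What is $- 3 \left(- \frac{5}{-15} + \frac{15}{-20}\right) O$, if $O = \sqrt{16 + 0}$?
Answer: $5$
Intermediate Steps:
$O = 4$ ($O = \sqrt{16} = 4$)
$- 3 \left(- \frac{5}{-15} + \frac{15}{-20}\right) O = - 3 \left(- \frac{5}{-15} + \frac{15}{-20}\right) 4 = - 3 \left(\left(-5\right) \left(- \frac{1}{15}\right) + 15 \left(- \frac{1}{20}\right)\right) 4 = - 3 \left(\frac{1}{3} - \frac{3}{4}\right) 4 = \left(-3\right) \left(- \frac{5}{12}\right) 4 = \frac{5}{4} \cdot 4 = 5$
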